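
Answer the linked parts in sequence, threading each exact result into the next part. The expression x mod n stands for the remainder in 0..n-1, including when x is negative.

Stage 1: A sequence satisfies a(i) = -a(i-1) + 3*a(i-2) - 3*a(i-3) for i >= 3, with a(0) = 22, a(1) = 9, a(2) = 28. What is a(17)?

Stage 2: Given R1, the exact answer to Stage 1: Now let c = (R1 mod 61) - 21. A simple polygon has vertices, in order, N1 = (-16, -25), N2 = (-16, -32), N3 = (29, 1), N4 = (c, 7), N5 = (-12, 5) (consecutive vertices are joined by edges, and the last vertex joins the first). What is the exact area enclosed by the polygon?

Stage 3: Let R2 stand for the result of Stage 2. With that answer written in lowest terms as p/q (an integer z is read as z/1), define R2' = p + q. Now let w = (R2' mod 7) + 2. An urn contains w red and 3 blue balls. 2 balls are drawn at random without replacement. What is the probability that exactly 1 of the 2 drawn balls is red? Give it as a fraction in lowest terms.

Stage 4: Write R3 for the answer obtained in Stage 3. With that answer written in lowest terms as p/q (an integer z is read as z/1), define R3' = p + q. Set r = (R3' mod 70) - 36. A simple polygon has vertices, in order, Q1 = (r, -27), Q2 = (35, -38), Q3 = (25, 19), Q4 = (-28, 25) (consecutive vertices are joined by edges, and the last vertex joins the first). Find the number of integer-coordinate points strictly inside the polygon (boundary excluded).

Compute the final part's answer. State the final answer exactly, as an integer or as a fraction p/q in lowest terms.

3092

Stage 1: a(3) = -1*(28) + 3*(9) - 3*(22) = -67; iterating: a(3)=-67, a(4)=124, a(5)=-409, a(6)=982, a(7)=-2581, a(8)=6754, a(9)=-17443, a(10)=45448, a(11)=-118039, a(12)=306712, a(13)=-797173, a(14)=2071426, a(15)=-5383081, a(16)=13988878, a(17)=-36352399; answer -36352399
Stage 2: R1 = -36352399; c = -19; cross terms: (-16*-32 - -16*-25)=112, (-16*1 - 29*-32)=912, (29*7 - -19*1)=222, (-19*5 - -12*7)=-11, (-12*-25 - -16*5)=380; twice the area = |1615| = 1615; area = 1615/2; answer 1615/2
Stage 3: R2 = 1615/2; threaded value p + q = 1617; w = 2; total draws C(5,2) = 10; favorable C(2,1)*C(3,1) = 6; P = 3/5; answer 3/5
Stage 4: R3 = 3/5; threaded value p + q = 8; r = -28; cross terms: (-28*-38 - 35*-27)=2009, (35*19 - 25*-38)=1615, (25*25 - -28*19)=1157, (-28*-27 - -28*25)=1456; twice the area = |6237| = 6237; area = 6237/2; boundary points = 1 + 1 + 1 + 52 = 55; strictly interior points = area - boundary/2 + 1 = 3092; answer 3092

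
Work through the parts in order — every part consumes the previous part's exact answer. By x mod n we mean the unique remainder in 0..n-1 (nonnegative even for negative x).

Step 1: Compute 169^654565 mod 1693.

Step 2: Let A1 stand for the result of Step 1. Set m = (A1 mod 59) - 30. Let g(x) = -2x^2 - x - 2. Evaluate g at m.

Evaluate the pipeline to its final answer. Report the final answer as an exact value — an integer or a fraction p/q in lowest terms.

Step 1: squarings mod 1693: 169^1=169, 169^2=1473, 169^4=996, 169^8=1611, 169^16=1645, 169^32=611, 169^64=861, 169^128=1480, 169^256=1351, 169^512=147, 169^1024=1293, 169^2048=858, 169^4096=1402, 169^8192=31, 169^16384=961, 169^32768=836, 169^65536=1380, 169^131072=1468, 169^262144=1528, 169^524288=137; 169^654565 = 169^1 * 169^4 * 169^32 * 169^64 * 169^128 * 169^1024 * 169^2048 * 169^4096 * 169^8192 * 169^16384 * 169^32768 * 169^65536 * 169^524288 = 1390 (mod 1693); answer 1390
Step 2: A1 = 1390; m = 3; -2*(3)^2 - 1*(3)^1 - 2 = (-18) + (-3) + (-2) = -23; answer -23

-23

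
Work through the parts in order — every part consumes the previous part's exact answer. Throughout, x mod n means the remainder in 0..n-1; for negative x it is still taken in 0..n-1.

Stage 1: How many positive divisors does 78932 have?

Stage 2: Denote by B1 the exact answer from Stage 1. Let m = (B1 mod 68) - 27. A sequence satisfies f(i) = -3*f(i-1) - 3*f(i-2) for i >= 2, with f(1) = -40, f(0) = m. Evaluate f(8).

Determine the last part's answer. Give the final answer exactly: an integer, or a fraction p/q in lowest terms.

Stage 1: 78932 = 2^2 * 7 * 2819; number of divisors = (2+1) * (1+1) * (1+1) = 12; answer 12
Stage 2: B1 = 12; m = -15; f(2) = -3*(-40) - 3*(-15) = 165; iterating: f(2)=165, f(3)=-375, f(4)=630, f(5)=-765, f(6)=405, f(7)=1080, f(8)=-4455; answer -4455

-4455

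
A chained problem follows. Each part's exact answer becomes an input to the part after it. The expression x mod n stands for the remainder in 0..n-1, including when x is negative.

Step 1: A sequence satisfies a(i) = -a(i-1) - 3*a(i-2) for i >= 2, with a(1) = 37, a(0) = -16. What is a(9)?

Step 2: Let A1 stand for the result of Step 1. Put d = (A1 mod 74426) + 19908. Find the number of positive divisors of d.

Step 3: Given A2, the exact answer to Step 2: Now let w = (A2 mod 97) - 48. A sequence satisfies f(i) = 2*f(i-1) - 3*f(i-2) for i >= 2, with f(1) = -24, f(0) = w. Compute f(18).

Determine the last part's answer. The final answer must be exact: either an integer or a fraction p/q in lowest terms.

-34230

Step 1: a(2) = -1*(37) - 3*(-16) = 11; iterating: a(2)=11, a(3)=-122, a(4)=89, a(5)=277, a(6)=-544, a(7)=-287, a(8)=1919, a(9)=-1058; answer -1058
Step 2: A1 = -1058; d = 93276; 93276 = 2^2 * 3^2 * 2591; number of divisors = (2+1) * (2+1) * (1+1) = 18; answer 18
Step 3: A2 = 18; w = -30; f(2) = 2*(-24) - 3*(-30) = 42; iterating: f(2)=42, f(3)=156, f(4)=186, f(5)=-96, f(6)=-750, f(7)=-1212, f(8)=-174, f(9)=3288, f(10)=7098, f(11)=4332, f(12)=-12630, f(13)=-38256, f(14)=-38622, f(15)=37524, f(16)=190914, f(17)=269256, f(18)=-34230; answer -34230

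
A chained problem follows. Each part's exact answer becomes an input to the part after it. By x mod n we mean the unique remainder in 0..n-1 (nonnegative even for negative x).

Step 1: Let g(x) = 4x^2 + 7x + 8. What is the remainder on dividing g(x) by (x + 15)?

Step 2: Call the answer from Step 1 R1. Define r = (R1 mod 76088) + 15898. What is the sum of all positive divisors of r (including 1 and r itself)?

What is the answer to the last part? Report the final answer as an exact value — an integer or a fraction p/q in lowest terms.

Step 1: remainder = value at the root: 4*(-15)^2 + 7*(-15)^1 + 8 = (900) + (-105) + (8) = 803; answer 803
Step 2: R1 = 803; r = 16701; 16701 = 3 * 19 * 293; sigma = (1 + 3) * (1 + 19) * (1 + 293) = 4 * 20 * 294 = 23520; answer 23520

23520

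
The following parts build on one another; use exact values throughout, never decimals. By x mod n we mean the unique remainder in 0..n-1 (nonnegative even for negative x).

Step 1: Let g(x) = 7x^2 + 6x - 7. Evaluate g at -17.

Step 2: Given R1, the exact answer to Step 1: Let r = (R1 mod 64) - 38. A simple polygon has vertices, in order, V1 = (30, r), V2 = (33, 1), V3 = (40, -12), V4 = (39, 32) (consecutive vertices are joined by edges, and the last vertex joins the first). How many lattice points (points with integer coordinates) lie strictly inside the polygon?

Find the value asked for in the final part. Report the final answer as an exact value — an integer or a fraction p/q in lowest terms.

249

Step 1: 7*(-17)^2 + 6*(-17)^1 - 7 = (2023) + (-102) + (-7) = 1914; answer 1914
Step 2: R1 = 1914; r = 20; cross terms: (30*1 - 33*20)=-630, (33*-12 - 40*1)=-436, (40*32 - 39*-12)=1748, (39*20 - 30*32)=-180; twice the area = |502| = 502; area = 251; boundary points = 1 + 1 + 1 + 3 = 6; strictly interior points = area - boundary/2 + 1 = 249; answer 249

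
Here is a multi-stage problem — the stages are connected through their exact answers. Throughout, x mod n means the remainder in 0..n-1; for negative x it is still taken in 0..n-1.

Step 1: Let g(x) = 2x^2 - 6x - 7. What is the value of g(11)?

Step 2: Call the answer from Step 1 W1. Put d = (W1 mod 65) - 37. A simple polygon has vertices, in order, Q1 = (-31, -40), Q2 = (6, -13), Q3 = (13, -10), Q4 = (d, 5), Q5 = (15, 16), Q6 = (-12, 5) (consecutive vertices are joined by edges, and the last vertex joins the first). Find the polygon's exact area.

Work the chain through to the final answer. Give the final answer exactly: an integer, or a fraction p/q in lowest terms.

848

Step 1: 2*(11)^2 - 6*(11)^1 - 7 = (242) + (-66) + (-7) = 169; answer 169
Step 2: W1 = 169; d = 2; cross terms: (-31*-13 - 6*-40)=643, (6*-10 - 13*-13)=109, (13*5 - 2*-10)=85, (2*16 - 15*5)=-43, (15*5 - -12*16)=267, (-12*-40 - -31*5)=635; twice the area = |1696| = 1696; area = 848; answer 848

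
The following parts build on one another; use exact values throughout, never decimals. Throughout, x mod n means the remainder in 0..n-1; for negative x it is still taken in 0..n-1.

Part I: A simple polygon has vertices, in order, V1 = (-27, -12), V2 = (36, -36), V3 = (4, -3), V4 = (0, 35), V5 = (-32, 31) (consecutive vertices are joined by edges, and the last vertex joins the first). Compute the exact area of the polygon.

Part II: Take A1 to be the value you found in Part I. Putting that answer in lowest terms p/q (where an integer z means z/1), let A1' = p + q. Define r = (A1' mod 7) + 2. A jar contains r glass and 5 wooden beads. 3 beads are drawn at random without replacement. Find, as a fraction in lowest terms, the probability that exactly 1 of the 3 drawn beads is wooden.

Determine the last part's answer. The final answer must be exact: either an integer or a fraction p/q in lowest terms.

5/12

Part I: cross terms: (-27*-36 - 36*-12)=1404, (36*-3 - 4*-36)=36, (4*35 - 0*-3)=140, (0*31 - -32*35)=1120, (-32*-12 - -27*31)=1221; twice the area = |3921| = 3921; area = 3921/2; answer 3921/2
Part II: A1 = 3921/2; threaded value p + q = 3923; r = 5; total draws C(10,3) = 120; favorable C(5,1)*C(5,2) = 50; P = 5/12; answer 5/12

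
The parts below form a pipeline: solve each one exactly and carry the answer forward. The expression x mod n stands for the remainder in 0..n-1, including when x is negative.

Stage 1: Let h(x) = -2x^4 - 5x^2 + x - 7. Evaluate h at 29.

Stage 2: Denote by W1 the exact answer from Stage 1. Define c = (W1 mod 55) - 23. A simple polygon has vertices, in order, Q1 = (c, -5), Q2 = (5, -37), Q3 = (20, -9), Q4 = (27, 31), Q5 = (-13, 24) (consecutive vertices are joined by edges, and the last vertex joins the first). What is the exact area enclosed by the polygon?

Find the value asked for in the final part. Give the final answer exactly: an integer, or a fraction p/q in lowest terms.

Stage 1: -2*(29)^4 - 5*(29)^2 + 1*(29)^1 - 7 = (-1414562) + (-4205) + (29) + (-7) = -1418745; answer -1418745
Stage 2: W1 = -1418745; c = 12; cross terms: (12*-37 - 5*-5)=-419, (5*-9 - 20*-37)=695, (20*31 - 27*-9)=863, (27*24 - -13*31)=1051, (-13*-5 - 12*24)=-223; twice the area = |1967| = 1967; area = 1967/2; answer 1967/2

1967/2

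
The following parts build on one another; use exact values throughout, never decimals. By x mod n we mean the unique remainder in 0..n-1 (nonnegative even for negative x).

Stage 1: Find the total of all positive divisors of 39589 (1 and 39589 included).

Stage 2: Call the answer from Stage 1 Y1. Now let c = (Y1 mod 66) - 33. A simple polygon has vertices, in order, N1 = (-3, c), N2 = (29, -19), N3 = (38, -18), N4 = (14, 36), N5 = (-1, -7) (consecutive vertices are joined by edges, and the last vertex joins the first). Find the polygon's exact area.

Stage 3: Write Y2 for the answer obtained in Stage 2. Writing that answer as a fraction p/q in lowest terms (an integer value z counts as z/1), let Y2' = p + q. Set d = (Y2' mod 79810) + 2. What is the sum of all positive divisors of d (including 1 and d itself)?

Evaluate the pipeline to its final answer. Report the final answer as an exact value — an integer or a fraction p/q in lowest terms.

1872

Stage 1: 39589 = 11 * 59 * 61; sigma = (1 + 11) * (1 + 59) * (1 + 61) = 12 * 60 * 62 = 44640; answer 44640
Stage 2: Y1 = 44640; c = -9; cross terms: (-3*-19 - 29*-9)=318, (29*-18 - 38*-19)=200, (38*36 - 14*-18)=1620, (14*-7 - -1*36)=-62, (-1*-9 - -3*-7)=-12; twice the area = |2064| = 2064; area = 1032; answer 1032
Stage 3: Y2 = 1032; threaded value p + q = 1033; d = 1035; 1035 = 3^2 * 5 * 23; sigma = (1 + 3 + 9) * (1 + 5) * (1 + 23) = 13 * 6 * 24 = 1872; answer 1872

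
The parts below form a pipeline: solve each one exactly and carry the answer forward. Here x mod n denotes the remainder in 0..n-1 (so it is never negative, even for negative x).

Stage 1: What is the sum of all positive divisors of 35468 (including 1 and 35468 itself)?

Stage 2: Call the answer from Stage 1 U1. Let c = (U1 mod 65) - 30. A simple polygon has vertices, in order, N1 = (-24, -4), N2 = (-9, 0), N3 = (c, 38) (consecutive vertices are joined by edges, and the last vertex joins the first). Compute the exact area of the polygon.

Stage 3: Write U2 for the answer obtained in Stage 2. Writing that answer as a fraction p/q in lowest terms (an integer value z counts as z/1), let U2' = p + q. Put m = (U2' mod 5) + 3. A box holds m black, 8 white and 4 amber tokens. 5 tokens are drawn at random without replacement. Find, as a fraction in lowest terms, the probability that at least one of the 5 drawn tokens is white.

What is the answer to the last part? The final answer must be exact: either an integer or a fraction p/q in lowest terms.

Stage 1: 35468 = 2^2 * 8867; sigma = (1 + 2 + 4) * (1 + 8867) = 7 * 8868 = 62076; answer 62076
Stage 2: U1 = 62076; c = -29; cross terms: (-24*0 - -9*-4)=-36, (-9*38 - -29*0)=-342, (-29*-4 - -24*38)=1028; twice the area = |650| = 650; area = 325; answer 325
Stage 3: U2 = 325; threaded value p + q = 326; m = 4; total draws C(16,5) = 4368; complement C(8,5) = 56; favorable 4368 - 56 = 4312; P = 77/78; answer 77/78

77/78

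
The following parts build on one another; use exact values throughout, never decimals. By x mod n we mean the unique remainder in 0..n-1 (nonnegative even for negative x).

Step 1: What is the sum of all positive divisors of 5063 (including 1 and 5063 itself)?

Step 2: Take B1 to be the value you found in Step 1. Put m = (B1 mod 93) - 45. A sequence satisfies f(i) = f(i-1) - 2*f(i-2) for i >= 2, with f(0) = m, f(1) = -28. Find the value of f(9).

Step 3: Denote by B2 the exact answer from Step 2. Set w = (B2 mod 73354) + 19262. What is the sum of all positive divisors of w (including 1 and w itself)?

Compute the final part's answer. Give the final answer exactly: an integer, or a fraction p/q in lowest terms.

Step 1: 5063 = 61 * 83; sigma = (1 + 61) * (1 + 83) = 62 * 84 = 5208; answer 5208
Step 2: B1 = 5208; m = -45; f(2) = 1*(-28) - 2*(-45) = 62; iterating: f(2)=62, f(3)=118, f(4)=-6, f(5)=-242, f(6)=-230, f(7)=254, f(8)=714, f(9)=206; answer 206
Step 3: B2 = 206; w = 19468; 19468 = 2^2 * 31 * 157; sigma = (1 + 2 + 4) * (1 + 31) * (1 + 157) = 7 * 32 * 158 = 35392; answer 35392

35392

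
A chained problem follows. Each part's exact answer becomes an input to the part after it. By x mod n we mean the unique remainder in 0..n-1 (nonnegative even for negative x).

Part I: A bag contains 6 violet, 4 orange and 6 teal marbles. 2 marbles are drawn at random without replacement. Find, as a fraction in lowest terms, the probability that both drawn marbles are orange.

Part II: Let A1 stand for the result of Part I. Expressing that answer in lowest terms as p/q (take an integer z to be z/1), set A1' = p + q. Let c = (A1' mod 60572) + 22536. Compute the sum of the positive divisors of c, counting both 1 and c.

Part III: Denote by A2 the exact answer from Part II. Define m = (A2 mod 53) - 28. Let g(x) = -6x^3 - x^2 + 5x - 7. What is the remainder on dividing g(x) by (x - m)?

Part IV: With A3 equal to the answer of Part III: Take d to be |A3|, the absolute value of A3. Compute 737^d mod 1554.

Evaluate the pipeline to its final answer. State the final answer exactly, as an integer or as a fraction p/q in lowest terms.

1037

Part I: total draws C(16,2) = 120; favorable C(4,2) = 6; P = 1/20; answer 1/20
Part II: A1 = 1/20; threaded value p + q = 21; c = 22557; 22557 = 3 * 73 * 103; sigma = (1 + 3) * (1 + 73) * (1 + 103) = 4 * 74 * 104 = 30784; answer 30784
Part III: A2 = 30784; m = 16; remainder = value at the root: -6*(16)^3 - 1*(16)^2 + 5*(16)^1 - 7 = (-24576) + (-256) + (80) + (-7) = -24759; answer -24759
Part IV: A3 = -24759; d = 24759; squarings mod 1554: 737^1=737, 737^2=823, 737^4=1339, 737^8=1159, 737^16=625, 737^32=571, 737^64=1255, 737^128=823, 737^256=1339, 737^512=1159, 737^1024=625, 737^2048=571, 737^4096=1255, 737^8192=823, 737^16384=1339; 737^24759 = 737^1 * 737^2 * 737^4 * 737^16 * 737^32 * 737^128 * 737^8192 * 737^16384 = 1037 (mod 1554); answer 1037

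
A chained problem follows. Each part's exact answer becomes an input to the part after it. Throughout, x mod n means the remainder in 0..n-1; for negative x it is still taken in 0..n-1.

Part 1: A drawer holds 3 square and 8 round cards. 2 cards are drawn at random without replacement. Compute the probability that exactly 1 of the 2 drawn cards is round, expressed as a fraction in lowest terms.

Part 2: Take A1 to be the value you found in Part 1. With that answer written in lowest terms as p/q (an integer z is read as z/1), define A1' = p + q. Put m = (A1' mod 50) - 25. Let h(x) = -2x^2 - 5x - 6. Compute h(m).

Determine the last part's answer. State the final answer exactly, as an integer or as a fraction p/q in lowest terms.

Part 1: total draws C(11,2) = 55; favorable C(8,1)*C(3,1) = 24; P = 24/55; answer 24/55
Part 2: A1 = 24/55; threaded value p + q = 79; m = 4; -2*(4)^2 - 5*(4)^1 - 6 = (-32) + (-20) + (-6) = -58; answer -58

-58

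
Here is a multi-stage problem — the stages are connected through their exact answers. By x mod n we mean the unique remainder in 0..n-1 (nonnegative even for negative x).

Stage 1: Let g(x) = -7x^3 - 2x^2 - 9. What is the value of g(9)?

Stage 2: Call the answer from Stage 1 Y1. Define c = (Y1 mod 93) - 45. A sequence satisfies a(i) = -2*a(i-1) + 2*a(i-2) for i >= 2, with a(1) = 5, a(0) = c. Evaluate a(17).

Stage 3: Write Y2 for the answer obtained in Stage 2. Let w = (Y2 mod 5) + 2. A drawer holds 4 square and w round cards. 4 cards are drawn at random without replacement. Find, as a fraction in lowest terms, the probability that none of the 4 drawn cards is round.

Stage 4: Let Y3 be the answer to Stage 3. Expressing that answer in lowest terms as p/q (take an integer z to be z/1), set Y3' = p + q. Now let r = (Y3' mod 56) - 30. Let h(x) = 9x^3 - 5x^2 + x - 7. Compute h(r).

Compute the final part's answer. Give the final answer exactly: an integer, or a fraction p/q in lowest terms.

Stage 1: -7*(9)^3 - 2*(9)^2 - 9 = (-5103) + (-162) + (-9) = -5274; answer -5274
Stage 2: Y1 = -5274; c = -18; a(2) = -2*(5) + 2*(-18) = -46; iterating: a(2)=-46, a(3)=102, a(4)=-296, a(5)=796, a(6)=-2184, a(7)=5960, a(8)=-16288, a(9)=44496, a(10)=-121568, a(11)=332128, a(12)=-907392, a(13)=2479040, a(14)=-6772864, a(15)=18503808, a(16)=-50553344, a(17)=138114304; answer 138114304
Stage 3: Y2 = 138114304; w = 6; total draws C(10,4) = 210; favorable C(4,4) = 1; P = 1/210; answer 1/210
Stage 4: Y3 = 1/210; threaded value p + q = 211; r = 13; 9*(13)^3 - 5*(13)^2 + 1*(13)^1 - 7 = (19773) + (-845) + (13) + (-7) = 18934; answer 18934

18934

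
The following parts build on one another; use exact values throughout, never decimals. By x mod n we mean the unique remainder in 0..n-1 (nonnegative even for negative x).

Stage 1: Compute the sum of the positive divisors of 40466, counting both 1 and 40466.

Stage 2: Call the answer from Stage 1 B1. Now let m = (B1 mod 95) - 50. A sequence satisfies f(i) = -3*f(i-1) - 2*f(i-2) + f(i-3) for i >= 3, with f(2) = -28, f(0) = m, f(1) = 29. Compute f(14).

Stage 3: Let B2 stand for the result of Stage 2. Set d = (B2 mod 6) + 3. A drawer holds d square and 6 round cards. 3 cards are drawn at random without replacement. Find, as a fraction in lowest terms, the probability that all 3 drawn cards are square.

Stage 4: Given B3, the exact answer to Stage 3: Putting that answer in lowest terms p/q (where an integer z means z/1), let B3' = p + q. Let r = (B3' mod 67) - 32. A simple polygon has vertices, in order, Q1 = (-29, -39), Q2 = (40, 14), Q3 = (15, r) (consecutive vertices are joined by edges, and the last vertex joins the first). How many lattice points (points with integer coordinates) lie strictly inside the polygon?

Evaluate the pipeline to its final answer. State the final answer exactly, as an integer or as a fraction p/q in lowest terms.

Stage 1: 40466 = 2 * 20233; sigma = (1 + 2) * (1 + 20233) = 3 * 20234 = 60702; answer 60702
Stage 2: B1 = 60702; m = 42; f(3) = -3*(-28) - 2*(29) + 1*(42) = 68; iterating: f(3)=68, f(4)=-119, f(5)=193, f(6)=-273, f(7)=314, f(8)=-203, f(9)=-292, f(10)=1596, f(11)=-4407, f(12)=9737, f(13)=-18801, f(14)=32522; answer 32522
Stage 3: B2 = 32522; d = 5; total draws C(11,3) = 165; favorable C(5,3) = 10; P = 2/33; answer 2/33
Stage 4: B3 = 2/33; threaded value p + q = 35; r = 3; cross terms: (-29*14 - 40*-39)=1154, (40*3 - 15*14)=-90, (15*-39 - -29*3)=-498; twice the area = |566| = 566; area = 283; boundary points = 1 + 1 + 2 = 4; strictly interior points = area - boundary/2 + 1 = 282; answer 282

282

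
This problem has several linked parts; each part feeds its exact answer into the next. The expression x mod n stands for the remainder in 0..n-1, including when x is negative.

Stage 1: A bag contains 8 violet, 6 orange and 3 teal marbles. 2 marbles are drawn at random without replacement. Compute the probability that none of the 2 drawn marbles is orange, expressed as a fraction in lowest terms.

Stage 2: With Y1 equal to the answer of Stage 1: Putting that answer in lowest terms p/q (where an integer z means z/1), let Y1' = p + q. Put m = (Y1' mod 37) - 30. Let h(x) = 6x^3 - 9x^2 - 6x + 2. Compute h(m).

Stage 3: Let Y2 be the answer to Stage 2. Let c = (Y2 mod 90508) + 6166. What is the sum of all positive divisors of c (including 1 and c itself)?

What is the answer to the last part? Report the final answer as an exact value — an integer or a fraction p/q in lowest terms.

15876

Stage 1: total draws C(17,2) = 136; favorable C(11,2) = 55; P = 55/136; answer 55/136
Stage 2: Y1 = 55/136; threaded value p + q = 191; m = -24; 6*(-24)^3 - 9*(-24)^2 - 6*(-24)^1 + 2 = (-82944) + (-5184) + (144) + (2) = -87982; answer -87982
Stage 3: Y2 = -87982; c = 8692; 8692 = 2^2 * 41 * 53; sigma = (1 + 2 + 4) * (1 + 41) * (1 + 53) = 7 * 42 * 54 = 15876; answer 15876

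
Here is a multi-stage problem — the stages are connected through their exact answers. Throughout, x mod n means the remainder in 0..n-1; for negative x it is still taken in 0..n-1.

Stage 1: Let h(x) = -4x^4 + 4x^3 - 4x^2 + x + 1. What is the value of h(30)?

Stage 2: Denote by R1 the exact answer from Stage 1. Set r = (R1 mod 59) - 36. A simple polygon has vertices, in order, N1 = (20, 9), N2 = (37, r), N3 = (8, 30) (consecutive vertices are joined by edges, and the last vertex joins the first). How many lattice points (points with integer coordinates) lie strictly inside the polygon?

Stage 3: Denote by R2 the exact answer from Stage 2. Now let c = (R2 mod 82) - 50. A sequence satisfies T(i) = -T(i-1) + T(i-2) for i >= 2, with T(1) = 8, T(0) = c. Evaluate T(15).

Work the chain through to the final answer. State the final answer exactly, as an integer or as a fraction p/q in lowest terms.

21845

Stage 1: -4*(30)^4 + 4*(30)^3 - 4*(30)^2 + 1*(30)^1 + 1 = (-3240000) + (108000) + (-3600) + (30) + (1) = -3135569; answer -3135569
Stage 2: R1 = -3135569; r = 9; cross terms: (20*9 - 37*9)=-153, (37*30 - 8*9)=1038, (8*9 - 20*30)=-528; twice the area = |357| = 357; area = 357/2; boundary points = 17 + 1 + 3 = 21; strictly interior points = area - boundary/2 + 1 = 169; answer 169
Stage 3: R2 = 169; c = -45; T(2) = -1*(8) + 1*(-45) = -53; iterating: T(2)=-53, T(3)=61, T(4)=-114, T(5)=175, T(6)=-289, T(7)=464, T(8)=-753, T(9)=1217, T(10)=-1970, T(11)=3187, T(12)=-5157, T(13)=8344, T(14)=-13501, T(15)=21845; answer 21845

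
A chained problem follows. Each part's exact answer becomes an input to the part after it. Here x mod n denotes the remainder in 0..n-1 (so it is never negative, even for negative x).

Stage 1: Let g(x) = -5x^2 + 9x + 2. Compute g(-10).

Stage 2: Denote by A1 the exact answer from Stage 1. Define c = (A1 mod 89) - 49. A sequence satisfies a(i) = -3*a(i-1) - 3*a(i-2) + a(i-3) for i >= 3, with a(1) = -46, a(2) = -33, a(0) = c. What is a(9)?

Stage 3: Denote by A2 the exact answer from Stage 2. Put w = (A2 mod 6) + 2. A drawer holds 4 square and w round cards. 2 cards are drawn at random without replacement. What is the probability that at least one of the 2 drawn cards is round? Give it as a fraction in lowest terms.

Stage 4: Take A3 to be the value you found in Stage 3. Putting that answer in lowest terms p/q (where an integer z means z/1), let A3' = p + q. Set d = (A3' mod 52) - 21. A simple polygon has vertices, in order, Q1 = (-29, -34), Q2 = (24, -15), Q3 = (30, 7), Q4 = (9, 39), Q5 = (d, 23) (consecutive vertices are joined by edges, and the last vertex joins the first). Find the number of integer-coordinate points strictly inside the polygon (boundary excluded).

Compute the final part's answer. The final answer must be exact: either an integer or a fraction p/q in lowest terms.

1666

Stage 1: -5*(-10)^2 + 9*(-10)^1 + 2 = (-500) + (-90) + (2) = -588; answer -588
Stage 2: A1 = -588; c = -14; a(3) = -3*(-33) - 3*(-46) + 1*(-14) = 223; iterating: a(3)=223, a(4)=-616, a(5)=1146, a(6)=-1367, a(7)=47, a(8)=5106, a(9)=-16826; answer -16826
Stage 3: A2 = -16826; w = 6; total draws C(10,2) = 45; complement C(4,2) = 6; favorable 45 - 6 = 39; P = 13/15; answer 13/15
Stage 4: A3 = 13/15; threaded value p + q = 28; d = 7; cross terms: (-29*-15 - 24*-34)=1251, (24*7 - 30*-15)=618, (30*39 - 9*7)=1107, (9*23 - 7*39)=-66, (7*-34 - -29*23)=429; twice the area = |3339| = 3339; area = 3339/2; boundary points = 1 + 2 + 1 + 2 + 3 = 9; strictly interior points = area - boundary/2 + 1 = 1666; answer 1666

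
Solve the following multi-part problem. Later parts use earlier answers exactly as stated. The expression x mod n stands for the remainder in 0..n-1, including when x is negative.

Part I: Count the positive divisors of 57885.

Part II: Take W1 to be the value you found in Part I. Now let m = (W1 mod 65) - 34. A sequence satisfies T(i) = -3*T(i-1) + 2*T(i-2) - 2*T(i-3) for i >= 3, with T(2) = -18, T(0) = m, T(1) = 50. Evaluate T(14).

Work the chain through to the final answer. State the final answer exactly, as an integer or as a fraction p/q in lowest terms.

Part I: 57885 = 3 * 5 * 17 * 227; number of divisors = (1+1) * (1+1) * (1+1) * (1+1) = 16; answer 16
Part II: W1 = 16; m = -18; T(3) = -3*(-18) + 2*(50) - 2*(-18) = 190; iterating: T(3)=190, T(4)=-706, T(5)=2534, T(6)=-9394, T(7)=34662, T(8)=-127842, T(9)=471638, T(10)=-1739922, T(11)=6418726, T(12)=-23679298, T(13)=87355190, T(14)=-322261618; answer -322261618

-322261618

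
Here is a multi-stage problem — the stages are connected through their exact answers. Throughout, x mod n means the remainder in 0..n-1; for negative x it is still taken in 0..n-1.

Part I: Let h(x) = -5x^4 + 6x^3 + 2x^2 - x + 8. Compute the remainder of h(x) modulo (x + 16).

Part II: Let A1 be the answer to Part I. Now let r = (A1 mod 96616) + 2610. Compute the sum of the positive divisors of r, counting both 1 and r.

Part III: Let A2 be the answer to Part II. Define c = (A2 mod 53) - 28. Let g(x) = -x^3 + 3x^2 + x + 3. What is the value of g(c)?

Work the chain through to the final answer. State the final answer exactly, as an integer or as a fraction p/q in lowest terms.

Part I: remainder = value at the root: -5*(-16)^4 + 6*(-16)^3 + 2*(-16)^2 - 1*(-16)^1 + 8 = (-327680) + (-24576) + (512) + (16) + (8) = -351720; answer -351720
Part II: A1 = -351720; r = 37354; 37354 = 2 * 19 * 983; sigma = (1 + 2) * (1 + 19) * (1 + 983) = 3 * 20 * 984 = 59040; answer 59040
Part III: A2 = 59040; c = 23; -1*(23)^3 + 3*(23)^2 + 1*(23)^1 + 3 = (-12167) + (1587) + (23) + (3) = -10554; answer -10554

-10554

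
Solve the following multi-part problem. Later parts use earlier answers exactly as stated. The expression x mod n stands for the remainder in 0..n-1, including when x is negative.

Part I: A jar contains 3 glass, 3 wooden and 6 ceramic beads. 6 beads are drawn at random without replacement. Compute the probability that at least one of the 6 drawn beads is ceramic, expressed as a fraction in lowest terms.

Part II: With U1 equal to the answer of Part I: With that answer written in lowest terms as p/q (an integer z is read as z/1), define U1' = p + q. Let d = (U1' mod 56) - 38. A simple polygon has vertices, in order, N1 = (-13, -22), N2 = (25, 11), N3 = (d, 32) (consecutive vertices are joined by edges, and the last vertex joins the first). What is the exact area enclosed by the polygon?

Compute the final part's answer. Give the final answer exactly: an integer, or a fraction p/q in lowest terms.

531

Part I: total draws C(12,6) = 924; complement C(6,6) = 1; favorable 924 - 1 = 923; P = 923/924; answer 923/924
Part II: U1 = 923/924; threaded value p + q = 1847; d = 17; cross terms: (-13*11 - 25*-22)=407, (25*32 - 17*11)=613, (17*-22 - -13*32)=42; twice the area = |1062| = 1062; area = 531; answer 531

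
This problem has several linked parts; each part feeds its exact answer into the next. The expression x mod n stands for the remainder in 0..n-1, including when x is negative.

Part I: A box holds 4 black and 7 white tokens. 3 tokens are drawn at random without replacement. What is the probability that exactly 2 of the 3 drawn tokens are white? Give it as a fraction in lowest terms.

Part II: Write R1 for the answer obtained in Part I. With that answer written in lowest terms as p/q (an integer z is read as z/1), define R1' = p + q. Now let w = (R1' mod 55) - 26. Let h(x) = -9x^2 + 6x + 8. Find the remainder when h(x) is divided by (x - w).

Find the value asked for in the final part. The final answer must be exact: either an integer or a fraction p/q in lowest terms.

Part I: total draws C(11,3) = 165; favorable C(7,2)*C(4,1) = 84; P = 28/55; answer 28/55
Part II: R1 = 28/55; threaded value p + q = 83; w = 2; remainder = value at the root: -9*(2)^2 + 6*(2)^1 + 8 = (-36) + (12) + (8) = -16; answer -16

-16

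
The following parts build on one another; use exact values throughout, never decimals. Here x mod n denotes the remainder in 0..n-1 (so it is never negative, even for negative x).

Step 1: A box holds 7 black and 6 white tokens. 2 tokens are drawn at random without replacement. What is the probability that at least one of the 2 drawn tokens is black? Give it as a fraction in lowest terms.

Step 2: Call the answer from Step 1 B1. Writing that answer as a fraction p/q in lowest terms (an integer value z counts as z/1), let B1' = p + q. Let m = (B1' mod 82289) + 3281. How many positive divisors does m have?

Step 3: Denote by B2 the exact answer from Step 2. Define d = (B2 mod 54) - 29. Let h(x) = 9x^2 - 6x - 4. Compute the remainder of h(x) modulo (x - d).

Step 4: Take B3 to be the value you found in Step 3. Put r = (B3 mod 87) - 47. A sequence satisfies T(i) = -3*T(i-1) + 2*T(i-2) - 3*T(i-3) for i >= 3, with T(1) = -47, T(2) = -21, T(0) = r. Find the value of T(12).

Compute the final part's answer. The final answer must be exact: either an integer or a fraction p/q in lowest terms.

-3255216

Step 1: total draws C(13,2) = 78; complement C(6,2) = 15; favorable 78 - 15 = 63; P = 21/26; answer 21/26
Step 2: B1 = 21/26; threaded value p + q = 47; m = 3328; 3328 = 2^8 * 13; number of divisors = (8+1) * (1+1) = 18; answer 18
Step 3: B2 = 18; d = -11; remainder = value at the root: 9*(-11)^2 - 6*(-11)^1 - 4 = (1089) + (66) + (-4) = 1151; answer 1151
Step 4: B3 = 1151; r = -27; T(3) = -3*(-21) + 2*(-47) - 3*(-27) = 50; iterating: T(3)=50, T(4)=-51, T(5)=316, T(6)=-1200, T(7)=4385, T(8)=-16503, T(9)=61879, T(10)=-231798, T(11)=868661, T(12)=-3255216; answer -3255216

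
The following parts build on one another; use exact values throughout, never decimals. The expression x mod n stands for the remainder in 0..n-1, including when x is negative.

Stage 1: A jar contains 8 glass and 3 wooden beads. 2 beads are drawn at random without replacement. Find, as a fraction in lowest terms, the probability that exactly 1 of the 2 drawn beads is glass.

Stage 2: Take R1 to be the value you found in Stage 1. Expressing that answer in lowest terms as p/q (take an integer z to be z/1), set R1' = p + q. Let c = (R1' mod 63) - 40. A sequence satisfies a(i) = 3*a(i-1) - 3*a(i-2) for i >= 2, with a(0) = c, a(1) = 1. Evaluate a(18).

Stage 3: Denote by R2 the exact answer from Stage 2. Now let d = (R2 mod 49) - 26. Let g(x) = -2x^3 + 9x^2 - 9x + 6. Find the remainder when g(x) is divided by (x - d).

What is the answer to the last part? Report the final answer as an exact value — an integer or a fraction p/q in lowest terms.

Stage 1: total draws C(11,2) = 55; favorable C(8,1)*C(3,1) = 24; P = 24/55; answer 24/55
Stage 2: R1 = 24/55; threaded value p + q = 79; c = -24; a(2) = 3*(1) - 3*(-24) = 75; iterating: a(2)=75, a(3)=222, a(4)=441, a(5)=657, a(6)=648, a(7)=-27, a(8)=-2025, a(9)=-5994, a(10)=-11907, a(11)=-17739, a(12)=-17496, a(13)=729, a(14)=54675, a(15)=161838, a(16)=321489, a(17)=478953, a(18)=472392; answer 472392
Stage 3: R2 = 472392; d = 6; remainder = value at the root: -2*(6)^3 + 9*(6)^2 - 9*(6)^1 + 6 = (-432) + (324) + (-54) + (6) = -156; answer -156

-156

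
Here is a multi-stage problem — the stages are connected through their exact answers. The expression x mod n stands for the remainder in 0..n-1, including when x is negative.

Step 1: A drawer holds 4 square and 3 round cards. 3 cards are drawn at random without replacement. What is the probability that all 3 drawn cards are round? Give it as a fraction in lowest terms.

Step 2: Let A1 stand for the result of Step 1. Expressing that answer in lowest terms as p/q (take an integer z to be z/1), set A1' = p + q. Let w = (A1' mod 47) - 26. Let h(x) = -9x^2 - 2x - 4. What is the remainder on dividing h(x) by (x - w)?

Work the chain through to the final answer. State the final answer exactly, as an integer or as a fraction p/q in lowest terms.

-924

Step 1: total draws C(7,3) = 35; favorable C(3,3) = 1; P = 1/35; answer 1/35
Step 2: A1 = 1/35; threaded value p + q = 36; w = 10; remainder = value at the root: -9*(10)^2 - 2*(10)^1 - 4 = (-900) + (-20) + (-4) = -924; answer -924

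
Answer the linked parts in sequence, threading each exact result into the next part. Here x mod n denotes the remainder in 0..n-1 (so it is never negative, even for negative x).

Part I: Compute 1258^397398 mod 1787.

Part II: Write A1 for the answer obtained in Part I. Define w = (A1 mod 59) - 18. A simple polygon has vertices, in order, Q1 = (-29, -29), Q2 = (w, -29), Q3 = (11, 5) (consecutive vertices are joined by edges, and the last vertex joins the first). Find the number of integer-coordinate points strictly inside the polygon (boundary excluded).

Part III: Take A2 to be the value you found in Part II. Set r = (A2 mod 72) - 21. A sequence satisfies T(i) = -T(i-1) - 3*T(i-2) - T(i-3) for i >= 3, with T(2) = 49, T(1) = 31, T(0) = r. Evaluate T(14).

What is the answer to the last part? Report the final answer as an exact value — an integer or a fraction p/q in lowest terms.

-40199

Part I: squarings mod 1787: 1258^1=1258, 1258^2=1069, 1258^4=868, 1258^8=1097, 1258^16=758, 1258^32=937, 1258^64=552, 1258^128=914, 1258^256=867, 1258^512=1149, 1258^1024=1395, 1258^2048=1769, 1258^4096=324, 1258^8192=1330, 1258^16384=1557, 1258^32768=1077, 1258^65536=166, 1258^131072=751, 1258^262144=1096; 1258^397398 = 1258^2 * 1258^4 * 1258^16 * 1258^64 * 1258^4096 * 1258^131072 * 1258^262144 = 1059 (mod 1787); answer 1059
Part II: A1 = 1059; w = 38; cross terms: (-29*-29 - 38*-29)=1943, (38*5 - 11*-29)=509, (11*-29 - -29*5)=-174; twice the area = |2278| = 2278; area = 1139; boundary points = 67 + 1 + 2 = 70; strictly interior points = area - boundary/2 + 1 = 1105; answer 1105
Part III: A2 = 1105; r = 4; T(3) = -1*(49) - 3*(31) - 1*(4) = -146; iterating: T(3)=-146, T(4)=-32, T(5)=421, T(6)=-179, T(7)=-1052, T(8)=1168, T(9)=2167, T(10)=-4619, T(11)=-3050, T(12)=14740, T(13)=-971, T(14)=-40199; answer -40199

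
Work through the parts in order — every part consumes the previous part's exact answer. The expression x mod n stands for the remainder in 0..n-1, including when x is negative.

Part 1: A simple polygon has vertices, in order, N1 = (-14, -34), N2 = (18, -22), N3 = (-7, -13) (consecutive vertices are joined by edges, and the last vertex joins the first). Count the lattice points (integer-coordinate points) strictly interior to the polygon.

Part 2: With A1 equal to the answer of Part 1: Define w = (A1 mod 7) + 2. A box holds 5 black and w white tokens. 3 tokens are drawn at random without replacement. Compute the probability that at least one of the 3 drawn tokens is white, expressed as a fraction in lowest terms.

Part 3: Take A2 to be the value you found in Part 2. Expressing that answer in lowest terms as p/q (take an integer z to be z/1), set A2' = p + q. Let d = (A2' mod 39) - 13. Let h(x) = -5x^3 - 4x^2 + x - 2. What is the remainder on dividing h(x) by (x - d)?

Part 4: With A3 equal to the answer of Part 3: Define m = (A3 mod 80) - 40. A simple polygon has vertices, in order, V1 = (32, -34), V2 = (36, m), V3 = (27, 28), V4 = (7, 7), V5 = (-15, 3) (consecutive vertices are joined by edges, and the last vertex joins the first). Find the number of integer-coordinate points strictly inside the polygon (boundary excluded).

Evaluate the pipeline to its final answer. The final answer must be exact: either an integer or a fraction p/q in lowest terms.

Part 1: cross terms: (-14*-22 - 18*-34)=920, (18*-13 - -7*-22)=-388, (-7*-34 - -14*-13)=56; twice the area = |588| = 588; area = 294; boundary points = 4 + 1 + 7 = 12; strictly interior points = area - boundary/2 + 1 = 289; answer 289
Part 2: A1 = 289; w = 4; total draws C(9,3) = 84; complement C(5,3) = 10; favorable 84 - 10 = 74; P = 37/42; answer 37/42
Part 3: A2 = 37/42; threaded value p + q = 79; d = -12; remainder = value at the root: -5*(-12)^3 - 4*(-12)^2 + 1*(-12)^1 - 2 = (8640) + (-576) + (-12) + (-2) = 8050; answer 8050
Part 4: A3 = 8050; m = 10; cross terms: (32*10 - 36*-34)=1544, (36*28 - 27*10)=738, (27*7 - 7*28)=-7, (7*3 - -15*7)=126, (-15*-34 - 32*3)=414; twice the area = |2815| = 2815; area = 2815/2; boundary points = 4 + 9 + 1 + 2 + 1 = 17; strictly interior points = area - boundary/2 + 1 = 1400; answer 1400

1400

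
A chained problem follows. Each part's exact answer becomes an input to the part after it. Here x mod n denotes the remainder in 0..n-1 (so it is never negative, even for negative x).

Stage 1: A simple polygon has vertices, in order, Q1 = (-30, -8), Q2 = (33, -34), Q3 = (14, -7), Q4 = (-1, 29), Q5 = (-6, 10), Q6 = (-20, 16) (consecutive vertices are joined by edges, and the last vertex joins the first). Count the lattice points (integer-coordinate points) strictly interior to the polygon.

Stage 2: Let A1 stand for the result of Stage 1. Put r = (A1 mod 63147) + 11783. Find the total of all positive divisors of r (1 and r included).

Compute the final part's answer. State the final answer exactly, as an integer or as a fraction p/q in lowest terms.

18144

Stage 1: cross terms: (-30*-34 - 33*-8)=1284, (33*-7 - 14*-34)=245, (14*29 - -1*-7)=399, (-1*10 - -6*29)=164, (-6*16 - -20*10)=104, (-20*-8 - -30*16)=640; twice the area = |2836| = 2836; area = 1418; boundary points = 1 + 1 + 3 + 1 + 2 + 2 = 10; strictly interior points = area - boundary/2 + 1 = 1414; answer 1414
Stage 2: A1 = 1414; r = 13197; 13197 = 3 * 53 * 83; sigma = (1 + 3) * (1 + 53) * (1 + 83) = 4 * 54 * 84 = 18144; answer 18144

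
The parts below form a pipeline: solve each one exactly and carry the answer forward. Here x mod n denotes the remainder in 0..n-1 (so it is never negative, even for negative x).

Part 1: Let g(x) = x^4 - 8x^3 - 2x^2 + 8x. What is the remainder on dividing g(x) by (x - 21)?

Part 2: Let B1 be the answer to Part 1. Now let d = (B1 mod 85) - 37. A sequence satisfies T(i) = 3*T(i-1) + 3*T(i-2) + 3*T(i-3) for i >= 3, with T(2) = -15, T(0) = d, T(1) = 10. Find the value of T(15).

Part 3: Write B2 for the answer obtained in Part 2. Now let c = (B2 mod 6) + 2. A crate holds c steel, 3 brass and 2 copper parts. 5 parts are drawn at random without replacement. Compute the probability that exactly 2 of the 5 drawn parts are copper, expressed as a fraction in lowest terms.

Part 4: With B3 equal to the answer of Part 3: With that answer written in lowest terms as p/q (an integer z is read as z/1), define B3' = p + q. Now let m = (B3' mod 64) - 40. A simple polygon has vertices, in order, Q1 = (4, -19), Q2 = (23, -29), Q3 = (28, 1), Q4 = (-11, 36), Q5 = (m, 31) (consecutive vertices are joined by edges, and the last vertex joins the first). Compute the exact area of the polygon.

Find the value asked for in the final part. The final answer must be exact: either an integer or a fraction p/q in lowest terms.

Part 1: remainder = value at the root: 1*(21)^4 - 8*(21)^3 - 2*(21)^2 + 8*(21)^1 = (194481) + (-74088) + (-882) + (168) = 119679; answer 119679
Part 2: B1 = 119679; d = 47; T(3) = 3*(-15) + 3*(10) + 3*(47) = 126; iterating: T(3)=126, T(4)=363, T(5)=1422, T(6)=5733, T(7)=22554, T(8)=89127, T(9)=352242, T(10)=1391769, T(11)=5499414, T(12)=21730275, T(13)=85864374, T(14)=339282189, T(15)=1340630514; answer 1340630514
Part 3: B2 = 1340630514; c = 2; total draws C(7,5) = 21; favorable C(2,2)*C(5,3) = 10; P = 10/21; answer 10/21
Part 4: B3 = 10/21; threaded value p + q = 31; m = -9; cross terms: (4*-29 - 23*-19)=321, (23*1 - 28*-29)=835, (28*36 - -11*1)=1019, (-11*31 - -9*36)=-17, (-9*-19 - 4*31)=47; twice the area = |2205| = 2205; area = 2205/2; answer 2205/2

2205/2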